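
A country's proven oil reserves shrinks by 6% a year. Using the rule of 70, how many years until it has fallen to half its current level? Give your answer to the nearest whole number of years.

The rule works in reverse for decay: 70/6 ≈ 11.67 years to halve.

around 12 years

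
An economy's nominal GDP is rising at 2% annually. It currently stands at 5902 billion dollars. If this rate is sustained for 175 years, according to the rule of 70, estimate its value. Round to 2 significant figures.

roughly 190000 billion dollars

It doubles every 70/2 ≈ 35.00 years, so 175 years is 5.00 doublings.
2^5.00 ≈ 32.00; 5902 × 32.00 ≈ 190000 billion dollars.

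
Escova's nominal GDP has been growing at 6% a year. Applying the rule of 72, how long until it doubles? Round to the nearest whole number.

roughly 12 years

At 6%, doubling takes about 72/6 = 12.00 years.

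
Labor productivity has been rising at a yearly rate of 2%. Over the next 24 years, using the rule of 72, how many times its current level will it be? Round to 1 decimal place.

approximately 1.6 times

Doubling time ≈ 72/2 = 36.00 years.
24 years / 36.00 ≈ 0.67 doublings → factor 2^0.67 ≈ 1.6.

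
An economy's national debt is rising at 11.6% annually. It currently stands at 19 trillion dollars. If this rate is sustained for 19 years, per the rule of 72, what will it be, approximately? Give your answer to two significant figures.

about 160 trillion dollars

Doubling time ≈ 72/11.6 = 6.21 years.
19 years is 19/6.21 ≈ 3.06 doublings, a factor of 2^3.06 ≈ 8.34.
19 × 8.34 ≈ 160 trillion dollars.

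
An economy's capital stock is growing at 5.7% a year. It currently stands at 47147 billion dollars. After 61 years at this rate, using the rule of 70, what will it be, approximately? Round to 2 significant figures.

1500000 billion dollars

Doubling time ≈ 70/5.7 = 12.28 years.
61 years is 61/12.28 ≈ 4.97 doublings, a factor of 2^4.97 ≈ 31.34.
47147 × 31.34 ≈ 1500000 billion dollars.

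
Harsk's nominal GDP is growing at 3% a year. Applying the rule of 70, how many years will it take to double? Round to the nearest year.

about 23 years

Doubling time ≈ 70 / 3 = 23.33 years.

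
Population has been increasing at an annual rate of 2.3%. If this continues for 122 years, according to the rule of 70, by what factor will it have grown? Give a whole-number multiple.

16 times

At 2.3% one doubling takes ≈ 30.43 years; 122 years is 4 of them, so ×16.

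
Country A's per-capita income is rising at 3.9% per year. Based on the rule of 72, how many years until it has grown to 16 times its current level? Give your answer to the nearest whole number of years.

Doubling time ≈ 72/3.9 = 18.46 years.
16× is 4 doublings, so 4 × 18.46 ≈ 74 years.

≈ 74 years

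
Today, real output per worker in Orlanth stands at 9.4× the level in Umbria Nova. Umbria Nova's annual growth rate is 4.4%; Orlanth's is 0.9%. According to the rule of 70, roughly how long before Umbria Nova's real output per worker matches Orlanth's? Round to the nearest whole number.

65 years

The growth-rate gap is 4.4% − 0.9% = 3.5 percentage points.
So the ratio between them halves every 70/3.5 ≈ 20.00 years.
A 9.4× gap takes log₂(9.4) ≈ 3.23 halvings to close: 3.23 × 20.00 ≈ 65 years.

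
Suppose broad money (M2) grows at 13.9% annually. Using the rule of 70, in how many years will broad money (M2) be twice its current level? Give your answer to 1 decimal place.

roughly 5.0 years

At 13.9%, doubling takes about 70/13.9 = 5.04 years.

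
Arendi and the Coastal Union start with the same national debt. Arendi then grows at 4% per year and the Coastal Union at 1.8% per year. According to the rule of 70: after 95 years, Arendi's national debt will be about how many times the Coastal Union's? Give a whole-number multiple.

≈ 8 times

Arendi pulls ahead at 2.2 pp per year, so the ratio doubles every 70/2.2 ≈ 31.82 years.
In 95 years that's 2.99 doublings: 2^2.99 ≈ 8.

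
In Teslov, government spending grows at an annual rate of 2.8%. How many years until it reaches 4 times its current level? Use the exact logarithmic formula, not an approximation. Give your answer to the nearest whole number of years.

50 years

t = ln(4) / ln(1 + 0.028) = 1.3863 / 0.027615 ≈ 50.20.
≈ 50 years.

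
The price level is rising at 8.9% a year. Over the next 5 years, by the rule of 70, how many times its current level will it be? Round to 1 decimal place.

1.6 times

Doubles every ≈ 7.87 years (70/8.9).
5 years is 0.64 doublings; 2^0.64 ≈ 1.6×.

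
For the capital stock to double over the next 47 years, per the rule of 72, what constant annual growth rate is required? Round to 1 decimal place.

1.5%

72 / 47 ≈ 1.53, so about 1.5% a year.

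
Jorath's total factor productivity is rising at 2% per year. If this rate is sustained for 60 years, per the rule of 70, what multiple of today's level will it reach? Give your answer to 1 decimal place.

Doubles every ≈ 35.00 years (70/2).
60 years is 1.71 doublings; 2^1.71 ≈ 3.3×.

roughly 3.3 times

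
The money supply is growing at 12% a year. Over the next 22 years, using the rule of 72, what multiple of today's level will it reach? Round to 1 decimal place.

approximately 12.7 times

Doubles every ≈ 6.00 years (72/12).
22 years is 3.67 doublings; 2^3.67 ≈ 12.7×.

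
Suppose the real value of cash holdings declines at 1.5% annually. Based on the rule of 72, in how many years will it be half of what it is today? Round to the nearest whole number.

about 48 years

The rule works in reverse for decay: 72/1.5 ≈ 48.00 years to halve.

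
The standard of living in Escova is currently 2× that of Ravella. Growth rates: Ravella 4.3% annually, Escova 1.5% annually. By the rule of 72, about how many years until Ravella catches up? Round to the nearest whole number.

What matters is the difference: 2.8 pp.
Rule of 72 on the gap: the ratio halves every 72/2.8 ≈ 25.71 years.
A 2× gap closes after 1 halving: 1 × 25.71 ≈ 26 years.

roughly 26 years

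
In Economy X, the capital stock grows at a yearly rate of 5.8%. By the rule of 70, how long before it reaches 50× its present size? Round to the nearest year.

One doubling takes 70/5.8 = 12.07 years.
Reaching 50× takes log₂(50) ≈ 5.64 doublings.
5.64 × 12.07 ≈ 68 years.

around 68 years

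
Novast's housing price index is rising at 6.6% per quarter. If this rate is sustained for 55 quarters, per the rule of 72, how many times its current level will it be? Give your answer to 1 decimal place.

32.9 times

Doubles every ≈ 10.91 quarters (72/6.6).
55 quarters is 5.04 doublings; 2^5.04 ≈ 32.9×.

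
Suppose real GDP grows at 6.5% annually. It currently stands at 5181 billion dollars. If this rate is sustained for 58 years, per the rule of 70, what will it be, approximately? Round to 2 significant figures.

It doubles every 70/6.5 ≈ 10.77 years, so 58 years is 5.39 doublings.
2^5.39 ≈ 41.93; 5181 × 41.93 ≈ 220000 billion dollars.

around 220000 billion dollars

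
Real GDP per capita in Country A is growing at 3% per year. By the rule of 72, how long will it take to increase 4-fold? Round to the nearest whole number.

approximately 48 years

Doubling time ≈ 72/3 = 24.00 years.
4 = 2^2, so 2 doublings → 48 years.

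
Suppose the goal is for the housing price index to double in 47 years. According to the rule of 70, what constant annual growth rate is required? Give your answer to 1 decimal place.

about 1.5%

70 / 47 ≈ 1.49, so about 1.5% a year.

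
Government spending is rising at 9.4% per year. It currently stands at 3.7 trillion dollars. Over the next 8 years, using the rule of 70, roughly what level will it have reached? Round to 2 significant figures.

It doubles every 70/9.4 ≈ 7.45 years, so 8 years is 1.07 doublings.
2^1.07 ≈ 2.10; 3.7 × 2.10 ≈ 7.8 trillion dollars.

around 7.8 trillion dollars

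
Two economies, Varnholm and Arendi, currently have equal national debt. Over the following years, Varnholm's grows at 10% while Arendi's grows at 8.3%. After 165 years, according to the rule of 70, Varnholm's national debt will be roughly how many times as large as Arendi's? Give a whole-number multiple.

about 16 times

Only the 1.7-point difference matters.
70/1.7 ≈ 41.18 years per doubling of the ratio; 165 years gives 4.01 doublings, so ≈ 16×.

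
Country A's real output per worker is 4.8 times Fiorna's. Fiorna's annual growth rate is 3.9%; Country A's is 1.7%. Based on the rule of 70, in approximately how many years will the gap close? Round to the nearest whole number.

What matters is the difference: 2.2 pp.
Rule of 70 on the gap: the ratio halves every 70/2.2 ≈ 31.82 years.
A 4.8 times gap takes log₂(4.8) ≈ 2.26 halvings to close: 2.26 × 31.82 ≈ 72 years.

72 years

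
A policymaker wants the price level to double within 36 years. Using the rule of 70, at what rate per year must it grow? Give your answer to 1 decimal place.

around 1.9%

70 / 36 ≈ 1.94, so about 1.9% per year.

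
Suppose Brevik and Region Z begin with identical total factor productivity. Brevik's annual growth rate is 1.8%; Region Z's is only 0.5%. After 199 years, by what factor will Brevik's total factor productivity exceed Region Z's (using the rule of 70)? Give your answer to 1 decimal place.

approximately 13.0 times

Only the 1.3-point difference matters.
70/1.3 ≈ 53.85 years per doubling of the ratio; 199 years gives 3.70 doublings, so ≈ 13.0×.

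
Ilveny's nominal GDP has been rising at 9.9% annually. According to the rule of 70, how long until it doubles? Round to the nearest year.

At 9.9%, doubling takes about 70/9.9 = 7.07 years.

approximately 7 years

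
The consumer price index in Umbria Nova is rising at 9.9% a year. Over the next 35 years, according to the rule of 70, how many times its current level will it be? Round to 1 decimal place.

about 30.9 times

Doubles every ≈ 7.07 years (70/9.9).
35 years is 4.95 doublings; 2^4.95 ≈ 30.9×.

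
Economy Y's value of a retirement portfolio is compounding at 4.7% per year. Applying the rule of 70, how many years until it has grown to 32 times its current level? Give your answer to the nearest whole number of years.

Doubling time ≈ 70/4.7 = 14.89 years.
Getting to 32× needs 5 doublings: 5 × 14.89 ≈ 74 years.

about 74 years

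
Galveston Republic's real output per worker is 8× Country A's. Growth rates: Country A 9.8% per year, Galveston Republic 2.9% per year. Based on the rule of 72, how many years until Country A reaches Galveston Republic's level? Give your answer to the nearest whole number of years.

The growth-rate gap is 9.8% − 2.9% = 6.9 percentage points.
So the ratio between them halves every 72/6.9 ≈ 10.43 years.
An 8× gap closes after 3 halvings: 3 × 10.43 ≈ 31 years.

roughly 31 years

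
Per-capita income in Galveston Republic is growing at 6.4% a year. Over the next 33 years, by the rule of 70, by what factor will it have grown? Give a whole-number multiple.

approximately 8 times

At 6.4% one doubling takes ≈ 10.94 years; 33 years is 3 of them, so ×8.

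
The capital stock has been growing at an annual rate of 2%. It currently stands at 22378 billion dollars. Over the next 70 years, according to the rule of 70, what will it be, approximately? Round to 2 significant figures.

approximately 90000 billion dollars

It doubles every 70/2 ≈ 35.00 years, so 70 years is 2.00 doublings.
2^2.00 ≈ 4.00; 22378 × 4.00 ≈ 90000 billion dollars.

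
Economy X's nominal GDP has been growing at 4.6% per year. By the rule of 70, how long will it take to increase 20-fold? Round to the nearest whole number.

about 66 years

Doubling time ≈ 70/4.6 = 15.22 years.
Reaching 20× takes log₂(20) ≈ 4.32 doublings.
4.32 × 15.22 ≈ 66 years.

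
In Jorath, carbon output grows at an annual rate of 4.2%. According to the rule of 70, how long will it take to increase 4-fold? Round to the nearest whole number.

At 4.2% it doubles every 70/4.2 ≈ 16.67 years.
4× is 2 doublings, so 2 × 16.67 ≈ 33 years.

≈ 33 years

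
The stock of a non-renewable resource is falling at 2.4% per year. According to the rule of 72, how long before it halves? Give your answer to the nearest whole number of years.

≈ 30 years

The rule works in reverse for decay: 72/2.4 ≈ 30.00 years to halve.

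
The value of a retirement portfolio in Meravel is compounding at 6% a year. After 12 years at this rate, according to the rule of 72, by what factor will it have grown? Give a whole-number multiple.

≈ 2 times

72/6 ≈ 12.00 years per doubling.
12 years fits 1 doubling: 2^1 = 2.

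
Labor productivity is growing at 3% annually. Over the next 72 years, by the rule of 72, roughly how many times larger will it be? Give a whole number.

Doubling time ≈ 72/3 = 24.00 years.
72/24.00 ≈ 3 doublings, so about 2^3 = 8×.

roughly 8 times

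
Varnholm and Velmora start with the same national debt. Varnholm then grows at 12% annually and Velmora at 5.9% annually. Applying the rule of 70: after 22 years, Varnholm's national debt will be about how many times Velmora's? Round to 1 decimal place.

approximately 3.8 times

Rate gap = 12% − 5.9% = 6.1 points.
The ratio doubles every 70/6.1 ≈ 11.48 years.
22/11.48 ≈ 1.92 doublings → ratio ≈ 2^1.92 ≈ 3.8.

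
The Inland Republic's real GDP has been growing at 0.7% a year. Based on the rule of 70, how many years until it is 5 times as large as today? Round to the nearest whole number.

about 232 years

One doubling takes 70/0.7 = 100.00 years.
Reaching 5× takes log₂(5) ≈ 2.32 doublings.
2.32 × 100.00 ≈ 232 years.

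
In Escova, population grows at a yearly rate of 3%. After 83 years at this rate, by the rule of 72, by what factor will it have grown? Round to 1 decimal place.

roughly 11.0 times

Doubling time ≈ 72/3 = 24.00 years.
83 years / 24.00 ≈ 3.46 doublings → factor 2^3.46 ≈ 11.0.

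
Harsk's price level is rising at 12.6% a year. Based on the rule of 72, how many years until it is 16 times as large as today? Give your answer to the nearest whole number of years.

≈ 23 years

Doubling time ≈ 72/12.6 = 5.71 years.
16× is 4 doublings, so 4 × 5.71 ≈ 23 years.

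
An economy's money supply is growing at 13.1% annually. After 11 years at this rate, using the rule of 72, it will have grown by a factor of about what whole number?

Doubling time ≈ 72/13.1 = 5.50 years.
11/5.50 ≈ 2 doublings, so about 2^2 = 4×.

approximately 4 times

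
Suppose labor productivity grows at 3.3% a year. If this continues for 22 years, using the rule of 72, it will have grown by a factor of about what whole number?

At 3.3% one doubling takes ≈ 21.82 years; 22 years is 1 of them, so ×2.

roughly 2 times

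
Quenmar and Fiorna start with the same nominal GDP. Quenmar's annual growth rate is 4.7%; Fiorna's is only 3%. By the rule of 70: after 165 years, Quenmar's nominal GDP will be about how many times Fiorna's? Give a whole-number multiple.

16 times

Quenmar pulls ahead at 1.7 pp per year, so the ratio doubles every 70/1.7 ≈ 41.18 years.
In 165 years that's 4.01 doublings: 2^4.01 ≈ 16.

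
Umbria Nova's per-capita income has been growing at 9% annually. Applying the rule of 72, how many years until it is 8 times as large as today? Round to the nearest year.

At 9% it doubles every 72/9 ≈ 8.00 years.
8 = 2^3, so 3 doublings → 24 years.

around 24 years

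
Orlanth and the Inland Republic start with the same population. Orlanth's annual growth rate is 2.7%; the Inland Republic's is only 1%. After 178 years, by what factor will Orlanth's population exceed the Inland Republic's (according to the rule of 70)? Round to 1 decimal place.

20.0 times

Rate gap = 2.7% − 1% = 1.7 points.
The ratio doubles every 70/1.7 ≈ 41.18 years.
178/41.18 ≈ 4.32 doublings → ratio ≈ 2^4.32 ≈ 20.0.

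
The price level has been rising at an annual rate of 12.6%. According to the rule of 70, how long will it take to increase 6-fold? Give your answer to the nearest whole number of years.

≈ 14 years

Doubling time ≈ 70/12.6 = 5.56 years.
6× is log₂ 6 ≈ 2.58 doublings, so ≈ 2.58 × 5.56 = 14 years.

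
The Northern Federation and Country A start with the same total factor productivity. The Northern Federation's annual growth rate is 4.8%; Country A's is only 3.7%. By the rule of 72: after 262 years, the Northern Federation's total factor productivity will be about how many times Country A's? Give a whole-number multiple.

roughly 16 times

Only the 1.1-point difference matters.
72/1.1 ≈ 65.45 years per doubling of the ratio; 262 years gives 4.00 doublings, so ≈ 16×.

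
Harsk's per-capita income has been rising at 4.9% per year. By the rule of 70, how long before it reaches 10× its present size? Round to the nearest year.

One doubling takes 70/4.9 = 14.29 years.
10× is log₂ 10 ≈ 3.32 doublings, so ≈ 3.32 × 14.29 = 47 years.

around 47 years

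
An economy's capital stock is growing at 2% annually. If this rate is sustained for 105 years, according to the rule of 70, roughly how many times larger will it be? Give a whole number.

around 8 times

At 2% one doubling takes ≈ 35.00 years; 105 years is 3 of them, so ×8.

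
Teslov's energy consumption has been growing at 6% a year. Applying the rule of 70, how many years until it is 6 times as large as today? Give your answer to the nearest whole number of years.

about 30 years

At 6% it doubles every 70/6 ≈ 11.67 years.
6× is log₂ 6 ≈ 2.58 doublings, so ≈ 2.58 × 11.67 = 30 years.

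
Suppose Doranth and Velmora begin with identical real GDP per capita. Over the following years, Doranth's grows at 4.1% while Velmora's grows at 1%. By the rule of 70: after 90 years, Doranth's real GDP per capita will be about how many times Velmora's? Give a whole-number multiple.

16 times

Rate gap = 4.1% − 1% = 3.1 points.
The ratio doubles every 70/3.1 ≈ 22.58 years.
90/22.58 ≈ 3.99 doublings → ratio ≈ 2^3.99 ≈ 16.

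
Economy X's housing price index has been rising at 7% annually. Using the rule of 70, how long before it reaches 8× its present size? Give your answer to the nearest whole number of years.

At 7% it doubles every 70/7 ≈ 10.00 years.
8 = 2^3, so 3 doublings → 30 years.

roughly 30 years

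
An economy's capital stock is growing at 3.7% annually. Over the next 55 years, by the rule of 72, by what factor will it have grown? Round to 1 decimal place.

Doubles every ≈ 19.46 years (72/3.7).
55 years is 2.83 doublings; 2^2.83 ≈ 7.1×.

roughly 7.1 times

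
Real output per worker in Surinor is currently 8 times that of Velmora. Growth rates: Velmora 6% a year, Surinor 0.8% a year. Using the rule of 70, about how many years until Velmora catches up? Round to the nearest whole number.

The growth-rate gap is 6% − 0.8% = 5.2 percentage points.
So the ratio between them halves every 70/5.2 ≈ 13.46 years.
An 8 times gap closes after 3 halvings: 3 × 13.46 ≈ 40 years.

40 years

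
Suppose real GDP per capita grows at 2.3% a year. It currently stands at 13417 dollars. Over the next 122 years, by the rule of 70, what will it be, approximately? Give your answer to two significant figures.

220000 dollars

It doubles every 70/2.3 ≈ 30.43 years, so 122 years is 4.01 doublings.
2^4.01 ≈ 16.11; 13417 × 16.11 ≈ 220000 dollars.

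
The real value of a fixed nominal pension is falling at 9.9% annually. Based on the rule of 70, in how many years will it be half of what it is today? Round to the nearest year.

around 7 years

Halving time ≈ 70 / 9.9 = 7.07 → 7 years.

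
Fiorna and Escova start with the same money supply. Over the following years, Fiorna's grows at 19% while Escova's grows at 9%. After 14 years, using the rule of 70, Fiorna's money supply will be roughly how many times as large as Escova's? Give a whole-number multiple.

approximately 4 times

Fiorna pulls ahead at 10 pp per year, so the ratio doubles every 70/10 ≈ 7.00 years.
In 14 years that's 2.00 doublings: 2^2.00 ≈ 4.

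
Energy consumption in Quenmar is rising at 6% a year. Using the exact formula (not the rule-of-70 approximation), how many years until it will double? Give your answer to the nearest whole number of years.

12 years

t = ln(2) / ln(1 + 0.06) = 0.6931 / 0.058269 ≈ 11.89.
≈ 12 years.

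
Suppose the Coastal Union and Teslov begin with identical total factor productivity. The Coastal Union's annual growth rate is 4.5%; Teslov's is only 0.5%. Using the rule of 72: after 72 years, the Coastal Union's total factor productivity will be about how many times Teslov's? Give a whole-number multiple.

the Coastal Union pulls ahead at 4 pp per year, so the ratio doubles every 72/4 ≈ 18.00 years.
In 72 years that's 4.00 doublings: 2^4.00 ≈ 16.

≈ 16 times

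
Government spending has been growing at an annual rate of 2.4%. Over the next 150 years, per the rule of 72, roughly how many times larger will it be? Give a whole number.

≈ 32 times

Doubling time ≈ 72/2.4 = 30.00 years.
150/30.00 ≈ 5 doublings, so about 2^5 = 32×.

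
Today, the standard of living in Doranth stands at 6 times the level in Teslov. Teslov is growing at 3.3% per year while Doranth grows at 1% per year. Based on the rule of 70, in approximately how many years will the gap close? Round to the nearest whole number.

about 79 years

The growth-rate gap is 3.3% − 1% = 2.3 percentage points.
So the ratio between them halves every 70/2.3 ≈ 30.43 years.
A 6 times gap takes log₂(6) ≈ 2.58 halvings to close: 2.58 × 30.43 ≈ 79 years.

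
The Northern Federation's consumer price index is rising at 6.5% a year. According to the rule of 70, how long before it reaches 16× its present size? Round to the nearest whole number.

Doubling time ≈ 70/6.5 = 10.77 years.
16× is 4 doublings, so 4 × 10.77 ≈ 43 years.

about 43 years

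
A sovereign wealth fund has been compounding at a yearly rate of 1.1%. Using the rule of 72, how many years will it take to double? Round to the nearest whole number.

72/1.1 ≈ 65.45, so it doubles roughly every 65 years.

about 65 years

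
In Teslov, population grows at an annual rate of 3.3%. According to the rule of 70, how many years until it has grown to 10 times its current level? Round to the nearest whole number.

about 70 years

At 3.3% it doubles every 70/3.3 ≈ 21.21 years.
10× is log₂ 10 ≈ 3.32 doublings, so ≈ 3.32 × 21.21 = 70 years.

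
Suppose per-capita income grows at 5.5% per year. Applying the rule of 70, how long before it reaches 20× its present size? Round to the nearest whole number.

≈ 55 years

Doubling time ≈ 70/5.5 = 12.73 years.
20× is log₂ 20 ≈ 4.32 doublings, so ≈ 4.32 × 12.73 = 55 years.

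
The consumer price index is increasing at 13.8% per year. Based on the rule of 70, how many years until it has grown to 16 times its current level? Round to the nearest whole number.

Doubling time ≈ 70/13.8 = 5.07 years.
16× is 4 doublings, so 4 × 5.07 ≈ 20 years.

roughly 20 years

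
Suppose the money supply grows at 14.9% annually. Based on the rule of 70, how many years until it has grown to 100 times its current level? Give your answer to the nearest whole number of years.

One doubling takes 70/14.9 = 4.70 years.
Reaching 100× takes log₂(100) ≈ 6.64 doublings.
6.64 × 4.70 ≈ 31 years.

≈ 31 years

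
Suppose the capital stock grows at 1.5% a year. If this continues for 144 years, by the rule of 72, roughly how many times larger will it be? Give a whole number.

around 8 times

72/1.5 ≈ 48.00 years per doubling.
144 years fits 3 doublings: 2^3 = 8.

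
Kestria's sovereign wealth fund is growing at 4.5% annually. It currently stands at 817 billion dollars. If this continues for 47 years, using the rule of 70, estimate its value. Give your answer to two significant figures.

It doubles every 70/4.5 ≈ 15.56 years, so 47 years is 3.02 doublings.
2^3.02 ≈ 8.11; 817 × 8.11 ≈ 6600 billion dollars.

6600 billion dollars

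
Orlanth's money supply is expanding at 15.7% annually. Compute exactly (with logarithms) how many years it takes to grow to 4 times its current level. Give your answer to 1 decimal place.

9.5 years

t = ln(4) / ln(1 + 0.157) = 1.3863 / 0.145830 ≈ 9.51.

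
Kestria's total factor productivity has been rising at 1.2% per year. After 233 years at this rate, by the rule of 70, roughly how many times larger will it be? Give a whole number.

≈ 16 times

70/1.2 ≈ 58.33 years per doubling.
233 years fits 4 doublings: 2^4 = 16.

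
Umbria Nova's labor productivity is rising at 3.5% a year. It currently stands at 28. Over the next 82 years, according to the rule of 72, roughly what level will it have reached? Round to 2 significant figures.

It doubles every 72/3.5 ≈ 20.57 years, so 82 years is 3.99 doublings.
2^3.99 ≈ 15.89; 28 × 15.89 ≈ 440.

around 440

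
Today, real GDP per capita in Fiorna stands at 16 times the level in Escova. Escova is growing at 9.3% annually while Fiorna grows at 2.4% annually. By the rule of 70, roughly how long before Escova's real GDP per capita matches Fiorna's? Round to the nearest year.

The growth-rate gap is 9.3% − 2.4% = 6.9 percentage points.
So the ratio between them halves every 70/6.9 ≈ 10.14 years.
A 16 times gap closes after 4 halvings: 4 × 10.14 ≈ 41 years.

about 41 years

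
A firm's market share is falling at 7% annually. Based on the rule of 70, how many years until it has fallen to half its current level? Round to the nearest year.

Halving time ≈ 70 / 7 = 10.00 → 10 years.

about 10 years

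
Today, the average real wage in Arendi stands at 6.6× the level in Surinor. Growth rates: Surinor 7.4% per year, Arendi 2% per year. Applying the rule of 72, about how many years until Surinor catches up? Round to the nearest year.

roughly 36 years

Surinor gains on Arendi at 7.4% − 2% = 5.4 points a year.
At that relative rate the gap halves every 72/5.4 ≈ 13.33 years.
A 6.6× gap takes log₂(6.6) ≈ 2.72 halvings to close: 2.72 × 13.33 ≈ 36 years.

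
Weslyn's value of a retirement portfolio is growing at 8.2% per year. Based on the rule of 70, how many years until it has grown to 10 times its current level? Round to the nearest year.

28 years

At 8.2% it doubles every 70/8.2 ≈ 8.54 years.
Reaching 10× takes log₂(10) ≈ 3.32 doublings.
3.32 × 8.54 ≈ 28 years.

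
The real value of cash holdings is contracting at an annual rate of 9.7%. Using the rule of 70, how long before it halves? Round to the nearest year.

≈ 7 years

Halving time ≈ 70 / 9.7 = 7.22 → 7 years.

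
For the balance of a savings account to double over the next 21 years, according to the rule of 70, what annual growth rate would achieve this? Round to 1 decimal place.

≈ 3.3%

70 / 21 ≈ 3.33, so about 3.3% annually.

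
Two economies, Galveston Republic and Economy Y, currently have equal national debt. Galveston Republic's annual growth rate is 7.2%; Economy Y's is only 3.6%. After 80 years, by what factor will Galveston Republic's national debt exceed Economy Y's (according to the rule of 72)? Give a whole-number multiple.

Galveston Republic pulls ahead at 3.6 pp per year, so the ratio doubles every 72/3.6 ≈ 20.00 years.
In 80 years that's 4.00 doublings: 2^4.00 ≈ 16.

16 times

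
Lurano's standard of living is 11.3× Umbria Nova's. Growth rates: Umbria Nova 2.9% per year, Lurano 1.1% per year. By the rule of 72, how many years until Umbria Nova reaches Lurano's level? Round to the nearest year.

What matters is the difference: 1.8 pp.
Rule of 72 on the gap: the ratio halves every 72/1.8 ≈ 40.00 years.
An 11.3× gap takes log₂(11.3) ≈ 3.50 halvings to close: 3.50 × 40.00 ≈ 140 years.

approximately 140 years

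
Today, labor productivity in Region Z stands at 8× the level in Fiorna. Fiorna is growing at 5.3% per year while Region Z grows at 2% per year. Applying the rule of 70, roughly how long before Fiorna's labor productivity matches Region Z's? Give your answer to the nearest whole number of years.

What matters is the difference: 3.3 pp.
Rule of 70 on the gap: the ratio halves every 70/3.3 ≈ 21.21 years.
An 8× gap closes after 3 halvings: 3 × 21.21 ≈ 64 years.

approximately 64 years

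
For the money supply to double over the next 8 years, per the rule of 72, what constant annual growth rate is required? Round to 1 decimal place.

roughly 9.0% a year

72 / 8 ≈ 9.00, so about 9.0% a year.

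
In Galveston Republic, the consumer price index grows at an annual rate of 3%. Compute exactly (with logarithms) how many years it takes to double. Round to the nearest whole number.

t = ln(2) / ln(1 + 0.03) = 0.6931 / 0.029559 ≈ 23.45.
≈ 23 years.

23 years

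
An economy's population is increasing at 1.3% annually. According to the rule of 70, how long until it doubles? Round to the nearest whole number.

roughly 54 years

70/1.3 ≈ 53.85, so it doubles roughly every 54 years.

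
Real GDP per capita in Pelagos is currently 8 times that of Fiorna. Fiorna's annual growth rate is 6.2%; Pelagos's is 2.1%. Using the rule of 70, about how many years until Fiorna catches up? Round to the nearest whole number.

The growth-rate gap is 6.2% − 2.1% = 4.1 percentage points.
So the ratio between them halves every 70/4.1 ≈ 17.07 years.
An 8 times gap closes after 3 halvings: 3 × 17.07 ≈ 51 years.

about 51 years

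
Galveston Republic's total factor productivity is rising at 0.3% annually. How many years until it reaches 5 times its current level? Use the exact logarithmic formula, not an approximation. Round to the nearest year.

t = ln(5) / ln(1 + 0.003) = 1.6094 / 0.002996 ≈ 537.18.
≈ 537 years.

537 years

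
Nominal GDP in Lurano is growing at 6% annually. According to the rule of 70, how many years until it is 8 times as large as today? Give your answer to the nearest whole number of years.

Doubling time ≈ 70/6 = 11.67 years.
8 = 2^3, so 3 doublings → 35 years.

35 years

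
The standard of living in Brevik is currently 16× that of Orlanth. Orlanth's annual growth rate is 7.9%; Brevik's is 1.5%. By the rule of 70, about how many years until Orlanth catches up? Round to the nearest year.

44 years

The growth-rate gap is 7.9% − 1.5% = 6.4 percentage points.
So the ratio between them halves every 70/6.4 ≈ 10.94 years.
A 16× gap closes after 4 halvings: 4 × 10.94 ≈ 44 years.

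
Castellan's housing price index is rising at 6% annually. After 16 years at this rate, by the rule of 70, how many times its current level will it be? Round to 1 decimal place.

Doubling time ≈ 70/6 = 11.67 years.
16 years / 11.67 ≈ 1.37 doublings → factor 2^1.37 ≈ 2.6.

around 2.6 times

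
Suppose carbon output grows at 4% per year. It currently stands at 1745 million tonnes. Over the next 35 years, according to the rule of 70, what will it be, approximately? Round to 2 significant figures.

approximately 7000 million tonnes

Doubling time ≈ 70/4 = 17.50 years.
35 years is 35/17.50 ≈ 2.00 doublings, a factor of 2^2.00 ≈ 4.00.
1745 × 4.00 ≈ 7000 million tonnes.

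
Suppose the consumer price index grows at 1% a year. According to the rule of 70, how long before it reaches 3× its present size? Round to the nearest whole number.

roughly 111 years

One doubling takes 70/1 = 70.00 years.
Reaching 3× takes log₂(3) ≈ 1.58 doublings.
1.58 × 70.00 ≈ 111 years.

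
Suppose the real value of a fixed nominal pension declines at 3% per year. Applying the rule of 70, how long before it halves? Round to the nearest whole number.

The rule works in reverse for decay: 70/3 ≈ 23.33 years to halve.

≈ 23 years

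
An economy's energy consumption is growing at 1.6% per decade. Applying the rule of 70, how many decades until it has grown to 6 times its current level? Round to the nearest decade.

Doubling time ≈ 70/1.6 = 43.75 decades.
Reaching 6× takes log₂(6) ≈ 2.58 doublings.
2.58 × 43.75 ≈ 113 decades.

≈ 113 decades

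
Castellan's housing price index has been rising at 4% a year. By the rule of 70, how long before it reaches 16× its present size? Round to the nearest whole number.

approximately 70 years

One doubling takes 70/4 = 17.50 years.
16 = 2^4, so 4 doublings → 70 years.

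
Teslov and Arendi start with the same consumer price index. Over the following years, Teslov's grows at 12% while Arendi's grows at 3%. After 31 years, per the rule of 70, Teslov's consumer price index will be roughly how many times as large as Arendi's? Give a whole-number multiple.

Rate gap = 12% − 3% = 9 points.
The ratio doubles every 70/9 ≈ 7.78 years.
31/7.78 ≈ 3.98 doublings → ratio ≈ 2^3.98 ≈ 16.

16 times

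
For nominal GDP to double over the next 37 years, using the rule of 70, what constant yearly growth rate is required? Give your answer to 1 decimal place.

70 / 37 ≈ 1.89, so about 1.9% per year.

1.9% per year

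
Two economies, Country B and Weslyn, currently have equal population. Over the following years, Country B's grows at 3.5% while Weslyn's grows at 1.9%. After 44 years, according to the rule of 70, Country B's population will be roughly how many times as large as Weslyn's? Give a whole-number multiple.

Country B pulls ahead at 1.6 pp per year, so the ratio doubles every 70/1.6 ≈ 43.75 years.
In 44 years that's 1.01 doublings: 2^1.01 ≈ 2.

2 times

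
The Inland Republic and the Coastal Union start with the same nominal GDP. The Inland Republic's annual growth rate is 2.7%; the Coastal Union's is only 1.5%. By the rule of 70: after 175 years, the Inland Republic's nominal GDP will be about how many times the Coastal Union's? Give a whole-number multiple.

the Inland Republic pulls ahead at 1.2 pp per year, so the ratio doubles every 70/1.2 ≈ 58.33 years.
In 175 years that's 3.00 doublings: 2^3.00 ≈ 8.

about 8 times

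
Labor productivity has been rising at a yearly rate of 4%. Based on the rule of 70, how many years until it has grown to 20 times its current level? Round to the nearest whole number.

approximately 76 years

One doubling takes 70/4 = 17.50 years.
Reaching 20× takes log₂(20) ≈ 4.32 doublings.
4.32 × 17.50 ≈ 76 years.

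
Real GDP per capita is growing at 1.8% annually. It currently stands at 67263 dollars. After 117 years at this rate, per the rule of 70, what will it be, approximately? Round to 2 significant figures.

It doubles every 70/1.8 ≈ 38.89 years, so 117 years is 3.01 doublings.
2^3.01 ≈ 8.06; 67263 × 8.06 ≈ 540000 dollars.

roughly 540000 dollars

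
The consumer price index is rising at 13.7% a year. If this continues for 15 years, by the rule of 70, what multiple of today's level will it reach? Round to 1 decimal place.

Doubling time ≈ 70/13.7 = 5.11 years.
15 years / 5.11 ≈ 2.94 doublings → factor 2^2.94 ≈ 7.7.

roughly 7.7 times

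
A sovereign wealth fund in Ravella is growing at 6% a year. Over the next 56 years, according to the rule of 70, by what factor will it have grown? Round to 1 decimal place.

Doubling time ≈ 70/6 = 11.67 years.
56 years / 11.67 ≈ 4.80 doublings → factor 2^4.80 ≈ 27.9.

27.9 times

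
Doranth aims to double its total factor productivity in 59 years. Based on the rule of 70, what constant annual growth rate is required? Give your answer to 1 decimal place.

70 / 59 ≈ 1.19, so about 1.2% annually.

approximately 1.2% annually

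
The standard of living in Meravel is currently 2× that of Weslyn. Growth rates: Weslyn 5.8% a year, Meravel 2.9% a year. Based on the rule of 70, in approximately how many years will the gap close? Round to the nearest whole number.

The growth-rate gap is 5.8% − 2.9% = 2.9 percentage points.
So the ratio between them halves every 70/2.9 ≈ 24.14 years.
A 2× gap closes after 1 halving: 1 × 24.14 ≈ 24 years.

24 years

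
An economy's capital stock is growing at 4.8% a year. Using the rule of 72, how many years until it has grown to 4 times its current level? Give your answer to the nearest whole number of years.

At 4.8% it doubles every 72/4.8 ≈ 15.00 years.
Getting to 4× needs 2 doublings: 2 × 15.00 ≈ 30 years.

roughly 30 years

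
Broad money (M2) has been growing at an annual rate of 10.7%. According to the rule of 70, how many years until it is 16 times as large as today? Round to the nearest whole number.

approximately 26 years

One doubling takes 70/10.7 = 6.54 years.
16 = 2^4, so 4 doublings → 26 years.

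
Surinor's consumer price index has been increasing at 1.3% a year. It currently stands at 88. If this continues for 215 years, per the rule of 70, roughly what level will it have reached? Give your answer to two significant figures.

It doubles every 70/1.3 ≈ 53.85 years, so 215 years is 3.99 doublings.
2^3.99 ≈ 15.89; 88 × 15.89 ≈ 1400.

1400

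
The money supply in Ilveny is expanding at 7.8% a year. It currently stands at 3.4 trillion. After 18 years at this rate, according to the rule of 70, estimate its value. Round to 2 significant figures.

Doubling time ≈ 70/7.8 = 8.97 years.
18 years is 18/8.97 ≈ 2.01 doublings, a factor of 2^2.01 ≈ 4.03.
3.4 × 4.03 ≈ 14 trillion.

14 trillion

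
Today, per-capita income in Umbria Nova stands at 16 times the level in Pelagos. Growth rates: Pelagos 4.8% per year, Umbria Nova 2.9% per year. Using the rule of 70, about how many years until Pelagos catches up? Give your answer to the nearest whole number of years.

≈ 147 years

Pelagos gains on Umbria Nova at 4.8% − 2.9% = 1.9 points a year.
At that relative rate the gap halves every 70/1.9 ≈ 36.84 years.
A 16 times gap closes after 4 halvings: 4 × 36.84 ≈ 147 years.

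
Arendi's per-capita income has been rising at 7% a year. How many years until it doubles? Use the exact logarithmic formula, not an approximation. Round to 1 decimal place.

t = ln(2) / ln(1 + 0.07) = 0.6931 / 0.067659 ≈ 10.24.

10.2 years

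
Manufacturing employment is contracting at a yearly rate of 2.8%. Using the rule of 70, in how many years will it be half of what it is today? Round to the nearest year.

Halving time ≈ 70 / 2.8 = 25.00 → 25 years.

around 25 years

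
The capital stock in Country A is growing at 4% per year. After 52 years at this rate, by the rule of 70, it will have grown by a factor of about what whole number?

Doubling time ≈ 70/4 = 17.50 years.
52/17.50 ≈ 3 doublings, so about 2^3 = 8×.

8 times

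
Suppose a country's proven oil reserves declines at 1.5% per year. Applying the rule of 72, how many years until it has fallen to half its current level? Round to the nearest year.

roughly 48 years

Falling at 1.5%, it halves about every 72/1.5 = 48.00 years.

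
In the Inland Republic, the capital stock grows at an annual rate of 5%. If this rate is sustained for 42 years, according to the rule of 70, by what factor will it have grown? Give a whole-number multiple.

8 times

At 5% one doubling takes ≈ 14.00 years; 42 years is 3 of them, so ×8.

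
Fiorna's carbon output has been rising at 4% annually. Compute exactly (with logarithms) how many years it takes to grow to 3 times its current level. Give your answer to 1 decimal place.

t = ln(3) / ln(1 + 0.04) = 1.0986 / 0.039221 ≈ 28.01.

28.0 years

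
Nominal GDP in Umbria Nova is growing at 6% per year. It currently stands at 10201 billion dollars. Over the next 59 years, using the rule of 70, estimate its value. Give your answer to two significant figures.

It doubles every 70/6 ≈ 11.67 years, so 59 years is 5.06 doublings.
2^5.06 ≈ 33.36; 10201 × 33.36 ≈ 340000 billion dollars.

around 340000 billion dollars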